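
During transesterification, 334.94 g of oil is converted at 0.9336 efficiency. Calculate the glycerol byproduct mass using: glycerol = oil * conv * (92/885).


glycerol = oil * conv * (92/885)
= 334.94 * 0.9336 * 92 / 885
= 32.5067 g

32.5067 g


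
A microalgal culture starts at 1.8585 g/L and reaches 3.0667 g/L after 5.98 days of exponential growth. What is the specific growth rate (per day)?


mu = ln(X2/X1) / dt
= ln(3.0667/1.8585) / 5.98
= 0.0838 per day

0.0838 per day


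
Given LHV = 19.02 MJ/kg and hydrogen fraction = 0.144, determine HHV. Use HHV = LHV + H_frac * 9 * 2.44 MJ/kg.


HHV = LHV + H_frac * 9 * 2.44
= 19.02 + 0.144 * 9 * 2.44
= 22.1822 MJ/kg

22.1822 MJ/kg


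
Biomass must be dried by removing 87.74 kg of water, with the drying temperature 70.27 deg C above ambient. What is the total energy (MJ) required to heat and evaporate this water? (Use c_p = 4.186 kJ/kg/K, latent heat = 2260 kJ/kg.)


E = m_water * (4.186 * dT + 2260) / 1000
= 87.74 * (4.186 * 70.27 + 2260) / 1000
= 224.1011 MJ

224.1011 MJ


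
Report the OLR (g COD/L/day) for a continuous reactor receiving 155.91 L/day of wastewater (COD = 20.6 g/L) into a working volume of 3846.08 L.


OLR = Q * S / V
= 155.91 * 20.6 / 3846.08
= 0.8351 g/L/day

0.8351 g/L/day


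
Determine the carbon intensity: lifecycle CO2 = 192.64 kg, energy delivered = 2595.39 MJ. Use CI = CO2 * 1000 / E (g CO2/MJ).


CI = CO2 * 1000 / E
= 192.64 * 1000 / 2595.39
= 74.2239 g CO2/MJ

74.2239 g CO2/MJ


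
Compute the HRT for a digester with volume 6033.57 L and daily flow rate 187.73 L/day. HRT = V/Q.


HRT = V / Q
= 6033.57 / 187.73
= 32.1396 days

32.1396 days


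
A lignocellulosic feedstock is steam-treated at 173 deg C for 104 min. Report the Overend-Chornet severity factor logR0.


logR0 = log10(t * exp((T - 100) / 14.75))
= log10(104 * exp((173 - 100) / 14.75))
= 4.1664

4.1664


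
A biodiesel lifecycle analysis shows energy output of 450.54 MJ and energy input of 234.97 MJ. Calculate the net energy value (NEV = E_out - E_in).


NEV = E_out - E_in
= 450.54 - 234.97
= 215.5700 MJ

215.5700 MJ


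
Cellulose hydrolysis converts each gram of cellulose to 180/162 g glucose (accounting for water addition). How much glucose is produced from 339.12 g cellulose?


glucose = cellulose * 180/162
= 339.12 * 180/162
= 376.8000 g

376.8000 g


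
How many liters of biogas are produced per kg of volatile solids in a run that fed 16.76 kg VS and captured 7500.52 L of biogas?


Y = V / VS
= 7500.52 / 16.76
= 447.5251 L/kg VS

447.5251 L/kg VS


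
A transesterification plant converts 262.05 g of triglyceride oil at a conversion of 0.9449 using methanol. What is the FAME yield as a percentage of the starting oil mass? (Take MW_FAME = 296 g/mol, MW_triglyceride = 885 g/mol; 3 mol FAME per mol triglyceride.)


m_FAME = oil * conv * (3 * 296 / 885) = oil * conv * (888/885)
= 262.05 * 0.9449 * 888 / 885
= 248.4504 g
Y = m_FAME / oil * 100 = conv * (888/885) * 100
= 0.9449 * 888 / 885 * 100
= 94.81%

94.81%


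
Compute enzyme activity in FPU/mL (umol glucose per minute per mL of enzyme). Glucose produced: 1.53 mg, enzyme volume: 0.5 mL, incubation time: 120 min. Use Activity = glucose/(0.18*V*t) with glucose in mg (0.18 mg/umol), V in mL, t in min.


Activity = glucose_mg / (0.18 mg/umol * V_mL * t_min)
= 1.53 / (0.18 * 0.5 * 120)
= 0.1417 FPU/mL

0.1417 FPU/mL


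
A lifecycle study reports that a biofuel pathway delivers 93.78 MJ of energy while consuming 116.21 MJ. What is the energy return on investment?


EROI = E_out / E_in
= 93.78 / 116.21
= 0.8070

0.8070


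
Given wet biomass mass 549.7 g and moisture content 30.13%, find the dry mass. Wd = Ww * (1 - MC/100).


Wd = Ww * (1 - MC/100)
= 549.7 * (1 - 30.13/100)
= 384.0754 g

384.0754 g


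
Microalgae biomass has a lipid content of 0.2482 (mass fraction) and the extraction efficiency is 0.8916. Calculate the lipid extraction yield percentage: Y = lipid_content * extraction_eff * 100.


Y = lipid_content * extraction_eff * 100
= 0.2482 * 0.8916 * 100
= 22.1295%

22.1295%


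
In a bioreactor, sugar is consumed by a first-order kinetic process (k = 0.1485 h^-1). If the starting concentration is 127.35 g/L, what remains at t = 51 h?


S = S0 * exp(-k * t)
S = 127.35 * exp(-0.1485 * 51)
S = 0.0654 g/L

0.0654 g/L


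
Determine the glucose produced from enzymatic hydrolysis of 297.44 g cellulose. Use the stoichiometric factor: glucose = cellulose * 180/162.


glucose = cellulose * 180/162
= 297.44 * 180/162
= 330.4889 g

330.4889 g


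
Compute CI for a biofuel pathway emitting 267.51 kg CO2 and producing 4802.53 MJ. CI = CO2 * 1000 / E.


CI = CO2 * 1000 / E
= 267.51 * 1000 / 4802.53
= 55.7019 g CO2/MJ

55.7019 g CO2/MJ


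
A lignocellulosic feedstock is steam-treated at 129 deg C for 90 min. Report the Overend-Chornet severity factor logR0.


logR0 = log10(t * exp((T - 100) / 14.75))
= log10(90 * exp((129 - 100) / 14.75))
= 2.8081

2.8081


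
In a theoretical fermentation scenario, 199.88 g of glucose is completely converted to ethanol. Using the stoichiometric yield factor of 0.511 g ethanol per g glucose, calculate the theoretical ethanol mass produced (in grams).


Theoretical ethanol yield: m_EtOH = 0.511 * m_glucose
m_EtOH = 0.511 * 199.88 = 102.1387 g

102.1387 g


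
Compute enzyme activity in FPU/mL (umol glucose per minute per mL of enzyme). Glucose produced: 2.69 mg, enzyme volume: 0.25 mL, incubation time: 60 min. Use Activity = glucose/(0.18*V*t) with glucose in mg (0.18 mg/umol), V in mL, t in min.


Activity = glucose_mg / (0.18 mg/umol * V_mL * t_min)
= 2.69 / (0.18 * 0.25 * 60)
= 0.9963 FPU/mL

0.9963 FPU/mL


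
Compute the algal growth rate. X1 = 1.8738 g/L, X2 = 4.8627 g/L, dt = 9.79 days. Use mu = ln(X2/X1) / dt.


mu = ln(X2/X1) / dt
= ln(4.8627/1.8738) / 9.79
= 0.0974 per day

0.0974 per day


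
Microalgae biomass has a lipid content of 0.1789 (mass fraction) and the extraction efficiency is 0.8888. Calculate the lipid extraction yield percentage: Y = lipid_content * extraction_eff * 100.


Y = lipid_content * extraction_eff * 100
= 0.1789 * 0.8888 * 100
= 15.9006%

15.9006%


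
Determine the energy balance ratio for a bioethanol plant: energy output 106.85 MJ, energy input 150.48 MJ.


EROI = E_out / E_in
= 106.85 / 150.48
= 0.7101

0.7101


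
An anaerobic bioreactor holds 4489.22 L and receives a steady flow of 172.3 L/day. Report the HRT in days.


HRT = V / Q
= 4489.22 / 172.3
= 26.0547 days

26.0547 days


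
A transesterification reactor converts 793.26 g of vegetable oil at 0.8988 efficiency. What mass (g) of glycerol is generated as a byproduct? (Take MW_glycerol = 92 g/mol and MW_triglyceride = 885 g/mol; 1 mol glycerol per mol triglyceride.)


glycerol = oil * conv * (92/885)
= 793.26 * 0.8988 * 92 / 885
= 74.1179 g

74.1179 g


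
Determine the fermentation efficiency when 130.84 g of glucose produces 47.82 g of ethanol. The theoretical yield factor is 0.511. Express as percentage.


Fermentation efficiency = (actual / (0.511 * glucose)) * 100
= (47.82 / (0.511 * 130.84)) * 100
= 71.5234%

71.5234%


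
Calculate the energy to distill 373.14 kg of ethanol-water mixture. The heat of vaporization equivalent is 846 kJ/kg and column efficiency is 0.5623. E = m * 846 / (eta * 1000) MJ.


E = m * 846 / (eta * 1000)
= 373.14 * 846 / (0.5623 * 1000)
= 561.4022 MJ

561.4022 MJ


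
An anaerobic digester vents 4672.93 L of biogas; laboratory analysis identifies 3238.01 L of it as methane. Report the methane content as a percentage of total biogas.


CH4% = V_CH4 / V_total * 100
= 3238.01 / 4672.93 * 100
= 69.2929%

69.2929%


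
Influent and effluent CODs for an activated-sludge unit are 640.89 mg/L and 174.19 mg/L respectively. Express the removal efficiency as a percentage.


eta = (COD_in - COD_out) / COD_in * 100
= (640.89 - 174.19) / 640.89 * 100
= 72.8206%

72.8206%


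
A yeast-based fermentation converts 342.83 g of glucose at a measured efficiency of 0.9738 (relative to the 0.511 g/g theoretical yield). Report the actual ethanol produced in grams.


Actual ethanol: m = 0.511 * 342.83 * 0.9738
m = 170.5963 g

170.5963 g


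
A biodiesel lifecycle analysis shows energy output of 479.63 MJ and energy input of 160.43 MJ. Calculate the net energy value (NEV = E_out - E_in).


NEV = E_out - E_in
= 479.63 - 160.43
= 319.2000 MJ

319.2000 MJ


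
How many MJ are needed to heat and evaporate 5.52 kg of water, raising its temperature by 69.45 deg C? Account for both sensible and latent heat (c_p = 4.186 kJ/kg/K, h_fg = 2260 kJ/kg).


E = m_water * (4.186 * dT + 2260) / 1000
= 5.52 * (4.186 * 69.45 + 2260) / 1000
= 14.0800 MJ

14.0800 MJ


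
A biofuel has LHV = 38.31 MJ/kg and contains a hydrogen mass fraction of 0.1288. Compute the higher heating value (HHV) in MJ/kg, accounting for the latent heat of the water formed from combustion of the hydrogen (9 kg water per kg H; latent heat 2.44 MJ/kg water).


HHV = LHV + H_frac * 9 * 2.44
= 38.31 + 0.1288 * 9 * 2.44
= 41.1384 MJ/kg

41.1384 MJ/kg


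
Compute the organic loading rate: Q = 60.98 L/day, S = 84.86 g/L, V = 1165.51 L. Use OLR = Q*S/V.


OLR = Q * S / V
= 60.98 * 84.86 / 1165.51
= 4.4399 g/L/day

4.4399 g/L/day


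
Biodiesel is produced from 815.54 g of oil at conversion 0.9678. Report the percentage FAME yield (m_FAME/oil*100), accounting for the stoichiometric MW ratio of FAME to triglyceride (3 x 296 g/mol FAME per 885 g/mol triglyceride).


m_FAME = oil * conv * (3 * 296 / 885) = oil * conv * (888/885)
= 815.54 * 0.9678 * 888 / 885
= 791.9551 g
Y = m_FAME / oil * 100 = conv * (888/885) * 100
= 0.9678 * 888 / 885 * 100
= 97.11%

97.11%


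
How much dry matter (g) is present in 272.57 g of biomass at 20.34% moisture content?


Wd = Ww * (1 - MC/100)
= 272.57 * (1 - 20.34/100)
= 217.1293 g

217.1293 g


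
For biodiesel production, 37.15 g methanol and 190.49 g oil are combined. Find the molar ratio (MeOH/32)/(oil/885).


Molar ratio = n_MeOH / n_oil = (MeOH/32) / (oil/885) = (MeOH * 885) / (32 * oil)
= (37.15 * 885) / (32 * 190.49)
= 5.3936

5.3936


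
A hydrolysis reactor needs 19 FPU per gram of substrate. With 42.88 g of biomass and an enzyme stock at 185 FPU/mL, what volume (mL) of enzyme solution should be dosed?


V = dosage * m_sub / activity
V = 19 * 42.88 / 185
V = 4.4039 mL

4.4039 mL


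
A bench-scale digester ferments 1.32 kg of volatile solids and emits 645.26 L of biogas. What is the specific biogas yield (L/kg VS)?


Y = V / VS
= 645.26 / 1.32
= 488.8333 L/kg VS

488.8333 L/kg VS


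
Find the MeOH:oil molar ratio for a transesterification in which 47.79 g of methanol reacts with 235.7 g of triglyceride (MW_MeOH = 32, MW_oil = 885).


Molar ratio = n_MeOH / n_oil = (MeOH/32) / (oil/885) = (MeOH * 885) / (32 * oil)
= (47.79 * 885) / (32 * 235.7)
= 5.6075

5.6075


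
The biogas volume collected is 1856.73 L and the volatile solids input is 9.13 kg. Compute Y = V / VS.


Y = V / VS
= 1856.73 / 9.13
= 203.3658 L/kg VS

203.3658 L/kg VS


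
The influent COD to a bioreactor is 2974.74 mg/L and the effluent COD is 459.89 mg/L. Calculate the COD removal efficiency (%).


eta = (COD_in - COD_out) / COD_in * 100
= (2974.74 - 459.89) / 2974.74 * 100
= 84.5402%

84.5402%


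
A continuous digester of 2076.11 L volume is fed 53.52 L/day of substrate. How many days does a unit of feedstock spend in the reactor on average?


HRT = V / Q
= 2076.11 / 53.52
= 38.7913 days

38.7913 days


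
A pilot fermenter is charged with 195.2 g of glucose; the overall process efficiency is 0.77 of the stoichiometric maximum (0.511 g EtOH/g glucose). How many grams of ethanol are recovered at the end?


Actual ethanol: m = 0.511 * 195.2 * 0.77
m = 76.8053 g

76.8053 g


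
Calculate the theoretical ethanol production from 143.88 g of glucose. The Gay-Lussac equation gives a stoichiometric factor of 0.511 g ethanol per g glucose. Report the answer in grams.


Theoretical ethanol yield: m_EtOH = 0.511 * m_glucose
m_EtOH = 0.511 * 143.88 = 73.5227 g

73.5227 g


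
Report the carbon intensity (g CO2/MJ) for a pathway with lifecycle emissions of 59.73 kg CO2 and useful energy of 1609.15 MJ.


CI = CO2 * 1000 / E
= 59.73 * 1000 / 1609.15
= 37.1190 g CO2/MJ

37.1190 g CO2/MJ


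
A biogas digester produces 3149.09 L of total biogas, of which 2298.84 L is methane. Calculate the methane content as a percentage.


CH4% = V_CH4 / V_total * 100
= 2298.84 / 3149.09 * 100
= 73.0001%

73.0001%


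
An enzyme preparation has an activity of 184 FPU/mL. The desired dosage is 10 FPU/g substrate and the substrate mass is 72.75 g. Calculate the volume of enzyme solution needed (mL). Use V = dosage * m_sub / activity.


V = dosage * m_sub / activity
V = 10 * 72.75 / 184
V = 3.9538 mL

3.9538 mL


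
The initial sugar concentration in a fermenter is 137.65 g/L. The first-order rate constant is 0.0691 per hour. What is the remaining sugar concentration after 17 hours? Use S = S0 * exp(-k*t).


S = S0 * exp(-k * t)
S = 137.65 * exp(-0.0691 * 17)
S = 42.5217 g/L

42.5217 g/L


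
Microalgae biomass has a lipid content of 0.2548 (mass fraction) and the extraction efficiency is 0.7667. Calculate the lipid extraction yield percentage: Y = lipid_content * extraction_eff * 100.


Y = lipid_content * extraction_eff * 100
= 0.2548 * 0.7667 * 100
= 19.5355%

19.5355%


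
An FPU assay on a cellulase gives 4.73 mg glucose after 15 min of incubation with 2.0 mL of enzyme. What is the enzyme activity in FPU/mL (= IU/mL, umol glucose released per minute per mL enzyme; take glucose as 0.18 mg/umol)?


Activity = glucose_mg / (0.18 mg/umol * V_mL * t_min)
= 4.73 / (0.18 * 2.0 * 15)
= 0.8759 FPU/mL

0.8759 FPU/mL


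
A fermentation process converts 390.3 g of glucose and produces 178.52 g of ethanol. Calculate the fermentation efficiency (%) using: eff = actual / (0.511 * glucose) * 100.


Fermentation efficiency = (actual / (0.511 * glucose)) * 100
= (178.52 / (0.511 * 390.3)) * 100
= 89.5091%

89.5091%


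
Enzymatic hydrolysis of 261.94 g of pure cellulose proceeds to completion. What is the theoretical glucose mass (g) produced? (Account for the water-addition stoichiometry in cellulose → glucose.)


glucose = cellulose * 180/162
= 261.94 * 180/162
= 291.0444 g

291.0444 g


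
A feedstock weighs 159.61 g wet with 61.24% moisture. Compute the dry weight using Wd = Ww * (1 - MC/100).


Wd = Ww * (1 - MC/100)
= 159.61 * (1 - 61.24/100)
= 61.8648 g

61.8648 g


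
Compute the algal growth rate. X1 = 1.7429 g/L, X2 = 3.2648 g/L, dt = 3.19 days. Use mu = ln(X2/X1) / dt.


mu = ln(X2/X1) / dt
= ln(3.2648/1.7429) / 3.19
= 0.1968 per day

0.1968 per day


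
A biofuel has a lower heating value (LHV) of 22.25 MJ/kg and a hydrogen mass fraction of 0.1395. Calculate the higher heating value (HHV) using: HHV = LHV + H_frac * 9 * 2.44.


HHV = LHV + H_frac * 9 * 2.44
= 22.25 + 0.1395 * 9 * 2.44
= 25.3134 MJ/kg

25.3134 MJ/kg


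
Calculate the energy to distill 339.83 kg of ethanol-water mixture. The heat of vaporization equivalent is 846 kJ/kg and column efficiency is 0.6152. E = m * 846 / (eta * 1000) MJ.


E = m * 846 / (eta * 1000)
= 339.83 * 846 / (0.6152 * 1000)
= 467.3215 MJ

467.3215 MJ


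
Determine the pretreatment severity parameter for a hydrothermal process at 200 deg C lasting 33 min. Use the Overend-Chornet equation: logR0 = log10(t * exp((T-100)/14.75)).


logR0 = log10(t * exp((T - 100) / 14.75))
= log10(33 * exp((200 - 100) / 14.75))
= 4.4629

4.4629


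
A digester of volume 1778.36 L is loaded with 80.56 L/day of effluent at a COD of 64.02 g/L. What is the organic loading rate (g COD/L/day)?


OLR = Q * S / V
= 80.56 * 64.02 / 1778.36
= 2.9001 g/L/day

2.9001 g/L/day


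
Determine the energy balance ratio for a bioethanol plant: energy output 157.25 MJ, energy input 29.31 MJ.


EROI = E_out / E_in
= 157.25 / 29.31
= 5.3651

5.3651


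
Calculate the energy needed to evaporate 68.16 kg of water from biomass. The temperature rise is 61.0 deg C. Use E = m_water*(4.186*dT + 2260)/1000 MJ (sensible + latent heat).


E = m_water * (4.186 * dT + 2260) / 1000
= 68.16 * (4.186 * 61.0 + 2260) / 1000
= 171.4460 MJ

171.4460 MJ


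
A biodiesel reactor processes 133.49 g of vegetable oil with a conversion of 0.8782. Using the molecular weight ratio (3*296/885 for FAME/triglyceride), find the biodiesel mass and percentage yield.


m_FAME = oil * conv * (3 * 296 / 885) = oil * conv * (888/885)
= 133.49 * 0.8782 * 888 / 885
= 117.6283 g
Y = m_FAME / oil * 100 = conv * (888/885) * 100
= 0.8782 * 888 / 885 * 100
= 88.12%

117.6283 g FAME; Y = 88.12%


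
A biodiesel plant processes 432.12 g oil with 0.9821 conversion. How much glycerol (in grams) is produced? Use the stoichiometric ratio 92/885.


glycerol = oil * conv * (92/885)
= 432.12 * 0.9821 * 92 / 885
= 44.1169 g

44.1169 g


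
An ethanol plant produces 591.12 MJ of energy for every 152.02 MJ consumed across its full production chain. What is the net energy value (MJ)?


NEV = E_out - E_in
= 591.12 - 152.02
= 439.1000 MJ

439.1000 MJ


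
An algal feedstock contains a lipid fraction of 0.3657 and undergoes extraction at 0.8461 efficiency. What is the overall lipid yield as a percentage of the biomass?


Y = lipid_content * extraction_eff * 100
= 0.3657 * 0.8461 * 100
= 30.9419%

30.9419%


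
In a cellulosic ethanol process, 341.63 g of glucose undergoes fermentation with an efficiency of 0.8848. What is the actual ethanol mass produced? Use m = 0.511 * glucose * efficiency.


Actual ethanol: m = 0.511 * 341.63 * 0.8848
m = 154.4621 g

154.4621 g


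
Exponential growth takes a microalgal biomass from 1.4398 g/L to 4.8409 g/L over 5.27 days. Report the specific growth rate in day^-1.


mu = ln(X2/X1) / dt
= ln(4.8409/1.4398) / 5.27
= 0.2301 per day

0.2301 per day


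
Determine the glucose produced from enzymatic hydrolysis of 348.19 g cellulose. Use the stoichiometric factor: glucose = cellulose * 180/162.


glucose = cellulose * 180/162
= 348.19 * 180/162
= 386.8778 g

386.8778 g


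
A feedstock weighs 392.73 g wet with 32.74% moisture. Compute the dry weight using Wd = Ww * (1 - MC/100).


Wd = Ww * (1 - MC/100)
= 392.73 * (1 - 32.74/100)
= 264.1502 g

264.1502 g


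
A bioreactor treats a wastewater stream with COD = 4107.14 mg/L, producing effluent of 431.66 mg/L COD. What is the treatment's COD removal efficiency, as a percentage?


eta = (COD_in - COD_out) / COD_in * 100
= (4107.14 - 431.66) / 4107.14 * 100
= 89.4900%

89.4900%


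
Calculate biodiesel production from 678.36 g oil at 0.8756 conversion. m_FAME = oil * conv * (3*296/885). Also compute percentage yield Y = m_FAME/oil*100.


m_FAME = oil * conv * (3 * 296 / 885) = oil * conv * (888/885)
= 678.36 * 0.8756 * 888 / 885
= 595.9855 g
Y = m_FAME / oil * 100 = conv * (888/885) * 100
= 0.8756 * 888 / 885 * 100
= 87.86%

595.9855 g FAME; Y = 87.86%


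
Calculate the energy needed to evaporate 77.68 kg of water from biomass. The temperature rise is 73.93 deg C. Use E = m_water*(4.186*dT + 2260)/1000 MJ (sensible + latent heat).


E = m_water * (4.186 * dT + 2260) / 1000
= 77.68 * (4.186 * 73.93 + 2260) / 1000
= 199.5965 MJ

199.5965 MJ


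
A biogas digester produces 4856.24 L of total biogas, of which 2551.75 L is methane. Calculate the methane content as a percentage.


CH4% = V_CH4 / V_total * 100
= 2551.75 / 4856.24 * 100
= 52.5458%

52.5458%


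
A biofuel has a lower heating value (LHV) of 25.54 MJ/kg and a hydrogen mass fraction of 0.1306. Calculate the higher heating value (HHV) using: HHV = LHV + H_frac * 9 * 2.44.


HHV = LHV + H_frac * 9 * 2.44
= 25.54 + 0.1306 * 9 * 2.44
= 28.4080 MJ/kg

28.4080 MJ/kg


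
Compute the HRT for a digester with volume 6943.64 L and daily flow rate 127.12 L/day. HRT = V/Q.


HRT = V / Q
= 6943.64 / 127.12
= 54.6227 days

54.6227 days


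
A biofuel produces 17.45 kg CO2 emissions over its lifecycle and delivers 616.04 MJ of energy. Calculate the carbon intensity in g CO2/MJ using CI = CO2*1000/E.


CI = CO2 * 1000 / E
= 17.45 * 1000 / 616.04
= 28.3261 g CO2/MJ

28.3261 g CO2/MJ


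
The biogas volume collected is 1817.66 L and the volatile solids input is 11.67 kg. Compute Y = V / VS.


Y = V / VS
= 1817.66 / 11.67
= 155.7549 L/kg VS

155.7549 L/kg VS


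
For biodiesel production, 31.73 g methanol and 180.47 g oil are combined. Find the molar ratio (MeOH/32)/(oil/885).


Molar ratio = n_MeOH / n_oil = (MeOH/32) / (oil/885) = (MeOH * 885) / (32 * oil)
= (31.73 * 885) / (32 * 180.47)
= 4.8625

4.8625


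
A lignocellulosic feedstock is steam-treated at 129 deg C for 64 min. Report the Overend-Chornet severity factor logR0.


logR0 = log10(t * exp((T - 100) / 14.75))
= log10(64 * exp((129 - 100) / 14.75))
= 2.6600

2.6600


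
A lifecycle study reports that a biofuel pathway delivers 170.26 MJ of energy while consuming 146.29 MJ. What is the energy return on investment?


EROI = E_out / E_in
= 170.26 / 146.29
= 1.1639

1.1639


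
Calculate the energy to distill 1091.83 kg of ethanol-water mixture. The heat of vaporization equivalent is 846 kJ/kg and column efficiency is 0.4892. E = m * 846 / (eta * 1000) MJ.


E = m * 846 / (eta * 1000)
= 1091.83 * 846 / (0.4892 * 1000)
= 1888.1606 MJ

1888.1606 MJ


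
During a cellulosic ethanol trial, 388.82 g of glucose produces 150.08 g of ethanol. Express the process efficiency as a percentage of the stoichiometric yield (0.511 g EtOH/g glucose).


Fermentation efficiency = (actual / (0.511 * glucose)) * 100
= (150.08 / (0.511 * 388.82)) * 100
= 75.5359%

75.5359%


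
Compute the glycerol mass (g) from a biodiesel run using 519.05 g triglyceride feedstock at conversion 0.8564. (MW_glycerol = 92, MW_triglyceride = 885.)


glycerol = oil * conv * (92/885)
= 519.05 * 0.8564 * 92 / 885
= 46.2094 g

46.2094 g


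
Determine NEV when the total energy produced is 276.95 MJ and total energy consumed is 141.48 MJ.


NEV = E_out - E_in
= 276.95 - 141.48
= 135.4700 MJ

135.4700 MJ


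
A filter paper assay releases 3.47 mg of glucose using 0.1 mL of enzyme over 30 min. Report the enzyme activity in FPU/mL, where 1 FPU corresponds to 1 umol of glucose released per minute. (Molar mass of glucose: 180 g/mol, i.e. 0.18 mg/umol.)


Activity = glucose_mg / (0.18 mg/umol * V_mL * t_min)
= 3.47 / (0.18 * 0.1 * 30)
= 6.4259 FPU/mL

6.4259 FPU/mL


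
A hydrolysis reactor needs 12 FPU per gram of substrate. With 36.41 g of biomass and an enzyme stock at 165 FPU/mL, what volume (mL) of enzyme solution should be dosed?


V = dosage * m_sub / activity
V = 12 * 36.41 / 165
V = 2.6480 mL

2.6480 mL


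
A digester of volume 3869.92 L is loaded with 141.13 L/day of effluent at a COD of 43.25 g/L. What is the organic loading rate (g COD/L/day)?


OLR = Q * S / V
= 141.13 * 43.25 / 3869.92
= 1.5773 g/L/day

1.5773 g/L/day


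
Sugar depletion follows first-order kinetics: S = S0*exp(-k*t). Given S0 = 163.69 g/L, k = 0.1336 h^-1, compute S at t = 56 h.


S = S0 * exp(-k * t)
S = 163.69 * exp(-0.1336 * 56)
S = 0.0922 g/L

0.0922 g/L


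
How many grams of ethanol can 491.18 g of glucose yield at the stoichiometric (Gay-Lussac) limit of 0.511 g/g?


Theoretical ethanol yield: m_EtOH = 0.511 * m_glucose
m_EtOH = 0.511 * 491.18 = 250.9930 g

250.9930 g


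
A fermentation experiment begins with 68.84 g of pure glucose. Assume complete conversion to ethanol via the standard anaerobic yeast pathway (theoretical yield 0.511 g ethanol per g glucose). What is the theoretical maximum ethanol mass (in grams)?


Theoretical ethanol yield: m_EtOH = 0.511 * m_glucose
m_EtOH = 0.511 * 68.84 = 35.1772 g

35.1772 g


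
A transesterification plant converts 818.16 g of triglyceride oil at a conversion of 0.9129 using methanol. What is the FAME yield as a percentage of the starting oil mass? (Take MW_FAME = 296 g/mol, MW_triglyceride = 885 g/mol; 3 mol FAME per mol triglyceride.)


m_FAME = oil * conv * (3 * 296 / 885) = oil * conv * (888/885)
= 818.16 * 0.9129 * 888 / 885
= 749.4301 g
Y = m_FAME / oil * 100 = conv * (888/885) * 100
= 0.9129 * 888 / 885 * 100
= 91.60%

91.60%


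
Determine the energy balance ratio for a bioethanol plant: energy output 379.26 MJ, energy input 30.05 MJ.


EROI = E_out / E_in
= 379.26 / 30.05
= 12.6210

12.6210


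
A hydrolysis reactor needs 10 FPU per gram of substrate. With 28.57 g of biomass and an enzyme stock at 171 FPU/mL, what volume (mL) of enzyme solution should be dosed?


V = dosage * m_sub / activity
V = 10 * 28.57 / 171
V = 1.6708 mL

1.6708 mL


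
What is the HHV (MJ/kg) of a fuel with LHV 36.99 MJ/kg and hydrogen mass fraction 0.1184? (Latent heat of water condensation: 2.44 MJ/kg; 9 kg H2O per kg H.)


HHV = LHV + H_frac * 9 * 2.44
= 36.99 + 0.1184 * 9 * 2.44
= 39.5901 MJ/kg

39.5901 MJ/kg


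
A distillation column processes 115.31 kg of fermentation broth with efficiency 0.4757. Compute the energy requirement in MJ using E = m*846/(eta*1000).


E = m * 846 / (eta * 1000)
= 115.31 * 846 / (0.4757 * 1000)
= 205.0710 MJ

205.0710 MJ


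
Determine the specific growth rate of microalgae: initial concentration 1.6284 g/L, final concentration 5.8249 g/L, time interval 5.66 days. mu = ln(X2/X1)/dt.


mu = ln(X2/X1) / dt
= ln(5.8249/1.6284) / 5.66
= 0.2252 per day

0.2252 per day


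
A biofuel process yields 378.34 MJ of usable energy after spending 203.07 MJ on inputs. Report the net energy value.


NEV = E_out - E_in
= 378.34 - 203.07
= 175.2700 MJ

175.2700 MJ


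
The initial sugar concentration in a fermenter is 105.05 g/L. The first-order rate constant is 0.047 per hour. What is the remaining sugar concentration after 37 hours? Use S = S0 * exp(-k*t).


S = S0 * exp(-k * t)
S = 105.05 * exp(-0.047 * 37)
S = 18.4569 g/L

18.4569 g/L


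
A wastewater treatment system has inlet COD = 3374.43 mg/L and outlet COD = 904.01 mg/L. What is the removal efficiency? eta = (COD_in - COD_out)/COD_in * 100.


eta = (COD_in - COD_out) / COD_in * 100
= (3374.43 - 904.01) / 3374.43 * 100
= 73.2100%

73.2100%


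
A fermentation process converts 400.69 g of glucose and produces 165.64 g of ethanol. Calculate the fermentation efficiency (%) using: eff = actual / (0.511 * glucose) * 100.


Fermentation efficiency = (actual / (0.511 * glucose)) * 100
= (165.64 / (0.511 * 400.69)) * 100
= 80.8976%

80.8976%


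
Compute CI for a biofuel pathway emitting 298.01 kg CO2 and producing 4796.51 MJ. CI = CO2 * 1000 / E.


CI = CO2 * 1000 / E
= 298.01 * 1000 / 4796.51
= 62.1306 g CO2/MJ

62.1306 g CO2/MJ


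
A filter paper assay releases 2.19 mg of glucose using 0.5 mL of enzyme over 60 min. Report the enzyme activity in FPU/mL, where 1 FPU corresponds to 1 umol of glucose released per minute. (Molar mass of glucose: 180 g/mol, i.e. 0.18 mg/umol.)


Activity = glucose_mg / (0.18 mg/umol * V_mL * t_min)
= 2.19 / (0.18 * 0.5 * 60)
= 0.4056 FPU/mL

0.4056 FPU/mL


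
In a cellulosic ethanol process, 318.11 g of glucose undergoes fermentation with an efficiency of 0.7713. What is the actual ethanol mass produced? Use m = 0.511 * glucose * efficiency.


Actual ethanol: m = 0.511 * 318.11 * 0.7713
m = 125.3781 g

125.3781 g


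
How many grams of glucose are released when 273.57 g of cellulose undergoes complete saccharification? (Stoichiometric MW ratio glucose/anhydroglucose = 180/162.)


glucose = cellulose * 180/162
= 273.57 * 180/162
= 303.9667 g

303.9667 g


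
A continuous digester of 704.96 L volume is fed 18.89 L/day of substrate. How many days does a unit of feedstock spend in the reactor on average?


HRT = V / Q
= 704.96 / 18.89
= 37.3192 days

37.3192 days


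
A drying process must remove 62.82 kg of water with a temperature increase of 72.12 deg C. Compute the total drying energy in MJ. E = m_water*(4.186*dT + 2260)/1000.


E = m_water * (4.186 * dT + 2260) / 1000
= 62.82 * (4.186 * 72.12 + 2260) / 1000
= 160.9382 MJ

160.9382 MJ


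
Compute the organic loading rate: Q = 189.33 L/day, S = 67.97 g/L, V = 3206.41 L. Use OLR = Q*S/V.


OLR = Q * S / V
= 189.33 * 67.97 / 3206.41
= 4.0134 g/L/day

4.0134 g/L/day


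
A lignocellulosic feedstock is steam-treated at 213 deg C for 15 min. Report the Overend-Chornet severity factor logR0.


logR0 = log10(t * exp((T - 100) / 14.75))
= log10(15 * exp((213 - 100) / 14.75))
= 4.5032

4.5032


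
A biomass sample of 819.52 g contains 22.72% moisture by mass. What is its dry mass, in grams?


Wd = Ww * (1 - MC/100)
= 819.52 * (1 - 22.72/100)
= 633.3251 g

633.3251 g


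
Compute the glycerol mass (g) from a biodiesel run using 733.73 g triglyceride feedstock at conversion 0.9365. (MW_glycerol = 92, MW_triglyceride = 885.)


glycerol = oil * conv * (92/885)
= 733.73 * 0.9365 * 92 / 885
= 71.4313 g

71.4313 g


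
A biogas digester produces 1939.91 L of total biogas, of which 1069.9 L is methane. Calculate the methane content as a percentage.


CH4% = V_CH4 / V_total * 100
= 1069.9 / 1939.91 * 100
= 55.1520%

55.1520%


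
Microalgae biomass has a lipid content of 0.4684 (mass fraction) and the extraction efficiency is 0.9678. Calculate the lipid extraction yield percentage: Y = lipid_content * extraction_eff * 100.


Y = lipid_content * extraction_eff * 100
= 0.4684 * 0.9678 * 100
= 45.3318%

45.3318%


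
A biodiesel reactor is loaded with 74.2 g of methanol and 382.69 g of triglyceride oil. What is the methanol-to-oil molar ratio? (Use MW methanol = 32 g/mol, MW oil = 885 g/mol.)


Molar ratio = n_MeOH / n_oil = (MeOH/32) / (oil/885) = (MeOH * 885) / (32 * oil)
= (74.2 * 885) / (32 * 382.69)
= 5.3623

5.3623


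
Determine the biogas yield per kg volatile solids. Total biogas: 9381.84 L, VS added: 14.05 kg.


Y = V / VS
= 9381.84 / 14.05
= 667.7466 L/kg VS

667.7466 L/kg VS


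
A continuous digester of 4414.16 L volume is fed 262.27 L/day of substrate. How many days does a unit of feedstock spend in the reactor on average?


HRT = V / Q
= 4414.16 / 262.27
= 16.8306 days

16.8306 days


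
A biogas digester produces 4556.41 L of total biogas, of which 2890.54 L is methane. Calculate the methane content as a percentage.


CH4% = V_CH4 / V_total * 100
= 2890.54 / 4556.41 * 100
= 63.4390%

63.4390%


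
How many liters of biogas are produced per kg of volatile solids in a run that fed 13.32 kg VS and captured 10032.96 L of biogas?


Y = V / VS
= 10032.96 / 13.32
= 753.2252 L/kg VS

753.2252 L/kg VS


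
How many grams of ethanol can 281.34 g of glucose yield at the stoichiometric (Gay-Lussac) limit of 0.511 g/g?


Theoretical ethanol yield: m_EtOH = 0.511 * m_glucose
m_EtOH = 0.511 * 281.34 = 143.7647 g

143.7647 g


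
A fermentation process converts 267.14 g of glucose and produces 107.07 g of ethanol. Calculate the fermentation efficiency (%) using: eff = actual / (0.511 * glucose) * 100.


Fermentation efficiency = (actual / (0.511 * glucose)) * 100
= (107.07 / (0.511 * 267.14)) * 100
= 78.4347%

78.4347%


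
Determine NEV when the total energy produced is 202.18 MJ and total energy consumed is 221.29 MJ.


NEV = E_out - E_in
= 202.18 - 221.29
= -19.1100 MJ

-19.1100 MJ


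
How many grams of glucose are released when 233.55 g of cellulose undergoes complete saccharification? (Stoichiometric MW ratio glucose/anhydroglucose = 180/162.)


glucose = cellulose * 180/162
= 233.55 * 180/162
= 259.5000 g

259.5000 g


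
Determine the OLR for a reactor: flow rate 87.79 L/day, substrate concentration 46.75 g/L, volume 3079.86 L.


OLR = Q * S / V
= 87.79 * 46.75 / 3079.86
= 1.3326 g/L/day

1.3326 g/L/day


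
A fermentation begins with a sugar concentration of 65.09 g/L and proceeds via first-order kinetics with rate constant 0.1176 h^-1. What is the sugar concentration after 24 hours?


S = S0 * exp(-k * t)
S = 65.09 * exp(-0.1176 * 24)
S = 3.8705 g/L

3.8705 g/L


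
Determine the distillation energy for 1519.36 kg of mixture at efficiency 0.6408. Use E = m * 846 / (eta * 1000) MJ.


E = m * 846 / (eta * 1000)
= 1519.36 * 846 / (0.6408 * 1000)
= 2005.8966 MJ

2005.8966 MJ


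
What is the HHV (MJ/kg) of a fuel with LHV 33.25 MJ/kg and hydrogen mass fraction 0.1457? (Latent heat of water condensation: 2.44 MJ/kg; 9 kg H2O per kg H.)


HHV = LHV + H_frac * 9 * 2.44
= 33.25 + 0.1457 * 9 * 2.44
= 36.4496 MJ/kg

36.4496 MJ/kg


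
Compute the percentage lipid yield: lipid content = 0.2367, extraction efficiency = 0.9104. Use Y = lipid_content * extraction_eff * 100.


Y = lipid_content * extraction_eff * 100
= 0.2367 * 0.9104 * 100
= 21.5492%

21.5492%


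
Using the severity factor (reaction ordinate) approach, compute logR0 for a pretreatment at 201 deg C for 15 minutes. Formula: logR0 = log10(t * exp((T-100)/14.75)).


logR0 = log10(t * exp((T - 100) / 14.75))
= log10(15 * exp((201 - 100) / 14.75))
= 4.1499

4.1499


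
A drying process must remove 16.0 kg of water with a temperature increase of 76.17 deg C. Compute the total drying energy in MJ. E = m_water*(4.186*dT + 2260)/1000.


E = m_water * (4.186 * dT + 2260) / 1000
= 16.0 * (4.186 * 76.17 + 2260) / 1000
= 41.2616 MJ

41.2616 MJ


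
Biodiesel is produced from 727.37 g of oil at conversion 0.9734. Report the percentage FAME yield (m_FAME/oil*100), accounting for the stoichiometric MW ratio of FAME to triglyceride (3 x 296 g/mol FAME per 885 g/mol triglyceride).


m_FAME = oil * conv * (3 * 296 / 885) = oil * conv * (888/885)
= 727.37 * 0.9734 * 888 / 885
= 710.4220 g
Y = m_FAME / oil * 100 = conv * (888/885) * 100
= 0.9734 * 888 / 885 * 100
= 97.67%

97.67%


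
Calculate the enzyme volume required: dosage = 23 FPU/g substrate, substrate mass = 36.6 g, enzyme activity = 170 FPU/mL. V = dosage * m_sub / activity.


V = dosage * m_sub / activity
V = 23 * 36.6 / 170
V = 4.9518 mL

4.9518 mL


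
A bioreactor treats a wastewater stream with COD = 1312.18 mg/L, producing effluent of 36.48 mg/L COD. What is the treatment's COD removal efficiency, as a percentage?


eta = (COD_in - COD_out) / COD_in * 100
= (1312.18 - 36.48) / 1312.18 * 100
= 97.2199%

97.2199%


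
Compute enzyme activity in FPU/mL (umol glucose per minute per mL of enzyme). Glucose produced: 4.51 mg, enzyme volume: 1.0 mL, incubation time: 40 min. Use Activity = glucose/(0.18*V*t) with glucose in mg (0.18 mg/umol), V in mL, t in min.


Activity = glucose_mg / (0.18 mg/umol * V_mL * t_min)
= 4.51 / (0.18 * 1.0 * 40)
= 0.6264 FPU/mL

0.6264 FPU/mL


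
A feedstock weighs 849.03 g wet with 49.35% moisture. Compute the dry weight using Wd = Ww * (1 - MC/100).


Wd = Ww * (1 - MC/100)
= 849.03 * (1 - 49.35/100)
= 430.0337 g

430.0337 g


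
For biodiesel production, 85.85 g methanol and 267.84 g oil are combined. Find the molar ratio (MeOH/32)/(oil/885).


Molar ratio = n_MeOH / n_oil = (MeOH/32) / (oil/885) = (MeOH * 885) / (32 * oil)
= (85.85 * 885) / (32 * 267.84)
= 8.8646

8.8646


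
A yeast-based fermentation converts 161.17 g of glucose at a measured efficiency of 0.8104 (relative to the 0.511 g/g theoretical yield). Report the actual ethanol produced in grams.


Actual ethanol: m = 0.511 * 161.17 * 0.8104
m = 66.7428 g

66.7428 g


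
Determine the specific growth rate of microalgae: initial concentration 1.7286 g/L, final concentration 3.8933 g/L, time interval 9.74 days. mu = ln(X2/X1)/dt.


mu = ln(X2/X1) / dt
= ln(3.8933/1.7286) / 9.74
= 0.0834 per day

0.0834 per day


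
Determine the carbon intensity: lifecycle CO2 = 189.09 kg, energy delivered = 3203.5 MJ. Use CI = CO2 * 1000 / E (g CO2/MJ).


CI = CO2 * 1000 / E
= 189.09 * 1000 / 3203.5
= 59.0261 g CO2/MJ

59.0261 g CO2/MJ


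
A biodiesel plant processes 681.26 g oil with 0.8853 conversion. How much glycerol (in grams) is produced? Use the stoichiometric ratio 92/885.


glycerol = oil * conv * (92/885)
= 681.26 * 0.8853 * 92 / 885
= 62.6972 g

62.6972 g


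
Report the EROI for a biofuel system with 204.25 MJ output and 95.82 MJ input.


EROI = E_out / E_in
= 204.25 / 95.82
= 2.1316

2.1316


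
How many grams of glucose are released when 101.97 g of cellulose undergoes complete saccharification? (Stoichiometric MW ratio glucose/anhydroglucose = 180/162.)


glucose = cellulose * 180/162
= 101.97 * 180/162
= 113.3000 g

113.3000 g


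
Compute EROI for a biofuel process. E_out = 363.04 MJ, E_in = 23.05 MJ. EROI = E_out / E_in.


EROI = E_out / E_in
= 363.04 / 23.05
= 15.7501

15.7501


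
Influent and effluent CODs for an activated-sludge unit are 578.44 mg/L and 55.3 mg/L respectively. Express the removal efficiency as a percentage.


eta = (COD_in - COD_out) / COD_in * 100
= (578.44 - 55.3) / 578.44 * 100
= 90.4398%

90.4398%


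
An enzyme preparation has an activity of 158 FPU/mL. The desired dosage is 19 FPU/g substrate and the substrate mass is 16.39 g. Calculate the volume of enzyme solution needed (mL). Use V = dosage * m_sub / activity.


V = dosage * m_sub / activity
V = 19 * 16.39 / 158
V = 1.9709 mL

1.9709 mL


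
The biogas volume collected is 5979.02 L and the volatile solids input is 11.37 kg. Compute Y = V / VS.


Y = V / VS
= 5979.02 / 11.37
= 525.8593 L/kg VS

525.8593 L/kg VS


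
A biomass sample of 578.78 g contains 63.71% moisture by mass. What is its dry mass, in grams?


Wd = Ww * (1 - MC/100)
= 578.78 * (1 - 63.71/100)
= 210.0393 g

210.0393 g


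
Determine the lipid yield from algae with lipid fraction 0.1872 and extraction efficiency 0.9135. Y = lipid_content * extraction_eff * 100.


Y = lipid_content * extraction_eff * 100
= 0.1872 * 0.9135 * 100
= 17.1007%

17.1007%


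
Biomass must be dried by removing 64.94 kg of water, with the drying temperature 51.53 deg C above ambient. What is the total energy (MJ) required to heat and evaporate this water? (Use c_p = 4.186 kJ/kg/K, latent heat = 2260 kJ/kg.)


E = m_water * (4.186 * dT + 2260) / 1000
= 64.94 * (4.186 * 51.53 + 2260) / 1000
= 160.7723 MJ

160.7723 MJ


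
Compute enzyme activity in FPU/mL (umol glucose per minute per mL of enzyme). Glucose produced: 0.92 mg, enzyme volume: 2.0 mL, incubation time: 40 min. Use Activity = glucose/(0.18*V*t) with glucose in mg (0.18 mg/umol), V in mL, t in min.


Activity = glucose_mg / (0.18 mg/umol * V_mL * t_min)
= 0.92 / (0.18 * 2.0 * 40)
= 0.0639 FPU/mL

0.0639 FPU/mL


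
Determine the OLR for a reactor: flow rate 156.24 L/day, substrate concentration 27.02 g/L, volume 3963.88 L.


OLR = Q * S / V
= 156.24 * 27.02 / 3963.88
= 1.0650 g/L/day

1.0650 g/L/day


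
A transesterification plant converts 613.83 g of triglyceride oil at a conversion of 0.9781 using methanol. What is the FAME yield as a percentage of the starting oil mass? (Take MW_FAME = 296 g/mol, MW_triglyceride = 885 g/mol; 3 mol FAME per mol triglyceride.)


m_FAME = oil * conv * (3 * 296 / 885) = oil * conv * (888/885)
= 613.83 * 0.9781 * 888 / 885
= 602.4223 g
Y = m_FAME / oil * 100 = conv * (888/885) * 100
= 0.9781 * 888 / 885 * 100
= 98.14%

98.14%


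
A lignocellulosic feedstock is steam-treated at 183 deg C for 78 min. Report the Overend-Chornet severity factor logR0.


logR0 = log10(t * exp((T - 100) / 14.75))
= log10(78 * exp((183 - 100) / 14.75))
= 4.3359

4.3359


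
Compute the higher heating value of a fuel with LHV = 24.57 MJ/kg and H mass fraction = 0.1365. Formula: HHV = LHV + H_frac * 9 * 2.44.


HHV = LHV + H_frac * 9 * 2.44
= 24.57 + 0.1365 * 9 * 2.44
= 27.5675 MJ/kg

27.5675 MJ/kg
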